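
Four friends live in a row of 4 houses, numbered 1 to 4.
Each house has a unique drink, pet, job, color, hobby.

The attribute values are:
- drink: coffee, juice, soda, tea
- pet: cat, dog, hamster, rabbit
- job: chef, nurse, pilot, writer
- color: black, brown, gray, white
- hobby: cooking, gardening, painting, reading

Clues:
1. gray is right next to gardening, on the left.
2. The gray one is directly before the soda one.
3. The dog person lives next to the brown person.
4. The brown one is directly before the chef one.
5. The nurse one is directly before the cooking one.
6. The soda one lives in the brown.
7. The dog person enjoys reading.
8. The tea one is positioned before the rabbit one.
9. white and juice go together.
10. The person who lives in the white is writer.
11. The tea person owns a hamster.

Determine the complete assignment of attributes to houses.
Solution:

House | Drink | Pet | Job | Color | Hobby
-----------------------------------------
  1   | coffee | dog | pilot | gray | reading
  2   | soda | cat | nurse | brown | gardening
  3   | tea | hamster | chef | black | cooking
  4   | juice | rabbit | writer | white | painting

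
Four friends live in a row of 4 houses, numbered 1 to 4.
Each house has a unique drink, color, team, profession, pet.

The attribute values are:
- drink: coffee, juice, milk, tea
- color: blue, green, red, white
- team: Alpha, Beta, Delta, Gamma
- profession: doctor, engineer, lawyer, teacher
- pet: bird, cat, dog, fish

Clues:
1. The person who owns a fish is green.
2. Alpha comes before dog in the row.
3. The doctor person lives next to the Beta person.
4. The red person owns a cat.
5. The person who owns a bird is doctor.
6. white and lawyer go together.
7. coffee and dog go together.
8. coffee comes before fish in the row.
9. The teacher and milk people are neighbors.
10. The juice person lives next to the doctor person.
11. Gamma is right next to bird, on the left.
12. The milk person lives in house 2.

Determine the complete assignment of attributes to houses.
Solution:

House | Drink | Color | Team | Profession | Pet
-----------------------------------------------
  1   | juice | red | Gamma | teacher | cat
  2   | milk | blue | Alpha | doctor | bird
  3   | coffee | white | Beta | lawyer | dog
  4   | tea | green | Delta | engineer | fish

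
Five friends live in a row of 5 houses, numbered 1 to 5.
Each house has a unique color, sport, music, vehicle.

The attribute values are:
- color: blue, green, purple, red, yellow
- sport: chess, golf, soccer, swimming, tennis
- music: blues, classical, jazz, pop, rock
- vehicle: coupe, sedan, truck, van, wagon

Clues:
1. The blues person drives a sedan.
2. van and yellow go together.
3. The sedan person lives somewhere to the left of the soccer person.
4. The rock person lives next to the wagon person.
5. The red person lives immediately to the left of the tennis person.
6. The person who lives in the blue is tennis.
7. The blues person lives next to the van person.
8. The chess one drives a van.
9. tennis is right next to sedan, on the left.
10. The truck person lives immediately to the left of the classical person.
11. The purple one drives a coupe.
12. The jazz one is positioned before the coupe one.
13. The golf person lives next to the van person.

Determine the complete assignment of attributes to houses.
Solution:

House | Color | Sport | Music | Vehicle
---------------------------------------
  1   | red | swimming | rock | truck
  2   | blue | tennis | classical | wagon
  3   | green | golf | blues | sedan
  4   | yellow | chess | jazz | van
  5   | purple | soccer | pop | coupe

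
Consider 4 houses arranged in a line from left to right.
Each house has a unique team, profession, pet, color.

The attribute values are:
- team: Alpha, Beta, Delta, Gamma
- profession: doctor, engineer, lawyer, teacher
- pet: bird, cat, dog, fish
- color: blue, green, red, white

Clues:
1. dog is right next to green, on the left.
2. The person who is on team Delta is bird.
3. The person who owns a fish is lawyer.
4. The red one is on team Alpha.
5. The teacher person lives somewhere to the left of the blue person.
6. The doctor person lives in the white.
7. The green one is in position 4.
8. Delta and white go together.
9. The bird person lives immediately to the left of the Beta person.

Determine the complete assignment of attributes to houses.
Solution:

House | Team | Profession | Pet | Color
---------------------------------------
  1   | Alpha | teacher | cat | red
  2   | Delta | doctor | bird | white
  3   | Beta | engineer | dog | blue
  4   | Gamma | lawyer | fish | green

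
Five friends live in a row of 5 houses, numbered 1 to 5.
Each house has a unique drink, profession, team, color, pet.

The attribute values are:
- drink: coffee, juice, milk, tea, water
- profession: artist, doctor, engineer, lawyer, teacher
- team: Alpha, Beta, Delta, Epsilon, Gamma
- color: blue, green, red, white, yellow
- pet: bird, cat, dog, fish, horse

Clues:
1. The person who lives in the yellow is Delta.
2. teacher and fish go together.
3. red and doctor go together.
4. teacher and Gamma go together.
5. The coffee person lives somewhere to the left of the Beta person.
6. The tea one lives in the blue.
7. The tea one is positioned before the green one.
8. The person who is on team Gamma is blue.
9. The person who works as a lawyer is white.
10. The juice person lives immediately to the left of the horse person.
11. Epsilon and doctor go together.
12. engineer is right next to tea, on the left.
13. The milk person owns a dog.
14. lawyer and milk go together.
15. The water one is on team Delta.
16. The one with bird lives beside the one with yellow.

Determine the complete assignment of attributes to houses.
Solution:

House | Drink | Profession | Team | Color | Pet
-----------------------------------------------
  1   | juice | doctor | Epsilon | red | bird
  2   | water | engineer | Delta | yellow | horse
  3   | tea | teacher | Gamma | blue | fish
  4   | coffee | artist | Alpha | green | cat
  5   | milk | lawyer | Beta | white | dog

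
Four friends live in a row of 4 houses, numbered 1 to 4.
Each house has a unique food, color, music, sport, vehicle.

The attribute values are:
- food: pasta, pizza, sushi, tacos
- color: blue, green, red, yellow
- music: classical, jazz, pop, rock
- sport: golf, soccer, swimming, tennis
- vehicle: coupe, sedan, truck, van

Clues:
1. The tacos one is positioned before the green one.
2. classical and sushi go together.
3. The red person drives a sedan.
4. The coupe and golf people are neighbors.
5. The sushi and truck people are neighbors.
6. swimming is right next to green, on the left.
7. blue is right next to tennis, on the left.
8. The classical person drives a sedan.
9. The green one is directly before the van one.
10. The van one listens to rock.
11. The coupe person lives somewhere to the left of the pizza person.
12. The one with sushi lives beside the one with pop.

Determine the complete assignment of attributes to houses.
Solution:

House | Food | Color | Music | Sport | Vehicle
----------------------------------------------
  1   | sushi | red | classical | soccer | sedan
  2   | tacos | blue | pop | swimming | truck
  3   | pasta | green | jazz | tennis | coupe
  4   | pizza | yellow | rock | golf | van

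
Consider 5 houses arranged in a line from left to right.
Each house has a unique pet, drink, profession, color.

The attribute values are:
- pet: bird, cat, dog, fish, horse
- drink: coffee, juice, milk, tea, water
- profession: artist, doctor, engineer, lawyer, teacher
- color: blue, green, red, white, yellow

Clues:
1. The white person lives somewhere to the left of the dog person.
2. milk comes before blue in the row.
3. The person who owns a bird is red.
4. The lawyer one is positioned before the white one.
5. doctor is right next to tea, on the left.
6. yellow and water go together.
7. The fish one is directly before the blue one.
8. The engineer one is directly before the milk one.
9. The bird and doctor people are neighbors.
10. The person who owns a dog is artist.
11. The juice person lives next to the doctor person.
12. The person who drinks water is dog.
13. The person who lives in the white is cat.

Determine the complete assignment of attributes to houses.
Solution:

House | Pet | Drink | Profession | Color
----------------------------------------
  1   | bird | juice | engineer | red
  2   | fish | milk | doctor | green
  3   | horse | tea | lawyer | blue
  4   | cat | coffee | teacher | white
  5   | dog | water | artist | yellow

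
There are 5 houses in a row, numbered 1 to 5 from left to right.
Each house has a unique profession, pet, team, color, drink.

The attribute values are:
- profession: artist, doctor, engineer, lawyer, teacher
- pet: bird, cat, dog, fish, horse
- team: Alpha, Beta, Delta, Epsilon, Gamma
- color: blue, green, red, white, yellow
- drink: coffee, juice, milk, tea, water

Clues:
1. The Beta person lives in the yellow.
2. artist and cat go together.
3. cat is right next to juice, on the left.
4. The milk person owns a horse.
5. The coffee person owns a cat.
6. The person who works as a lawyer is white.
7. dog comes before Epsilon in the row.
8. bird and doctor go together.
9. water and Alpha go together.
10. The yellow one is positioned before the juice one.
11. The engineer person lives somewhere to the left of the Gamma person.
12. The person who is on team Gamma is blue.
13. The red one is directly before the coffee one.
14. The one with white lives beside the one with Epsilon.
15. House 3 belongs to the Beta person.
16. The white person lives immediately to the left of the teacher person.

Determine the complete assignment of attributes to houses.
Solution:

House | Profession | Pet | Team | Color | Drink
-----------------------------------------------
  1   | lawyer | dog | Alpha | white | water
  2   | teacher | horse | Epsilon | red | milk
  3   | artist | cat | Beta | yellow | coffee
  4   | engineer | fish | Delta | green | juice
  5   | doctor | bird | Gamma | blue | tea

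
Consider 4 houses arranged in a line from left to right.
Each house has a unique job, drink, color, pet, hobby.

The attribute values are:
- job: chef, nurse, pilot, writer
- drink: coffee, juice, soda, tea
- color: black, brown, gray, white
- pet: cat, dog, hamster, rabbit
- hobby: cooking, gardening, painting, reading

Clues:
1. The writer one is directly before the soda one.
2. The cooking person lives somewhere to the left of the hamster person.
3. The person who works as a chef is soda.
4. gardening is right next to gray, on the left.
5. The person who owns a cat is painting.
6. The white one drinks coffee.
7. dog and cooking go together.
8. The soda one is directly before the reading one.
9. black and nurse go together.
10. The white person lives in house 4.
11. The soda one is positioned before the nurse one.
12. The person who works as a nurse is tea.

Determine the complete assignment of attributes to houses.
Solution:

House | Job | Drink | Color | Pet | Hobby
-----------------------------------------
  1   | writer | juice | brown | rabbit | gardening
  2   | chef | soda | gray | dog | cooking
  3   | nurse | tea | black | hamster | reading
  4   | pilot | coffee | white | cat | painting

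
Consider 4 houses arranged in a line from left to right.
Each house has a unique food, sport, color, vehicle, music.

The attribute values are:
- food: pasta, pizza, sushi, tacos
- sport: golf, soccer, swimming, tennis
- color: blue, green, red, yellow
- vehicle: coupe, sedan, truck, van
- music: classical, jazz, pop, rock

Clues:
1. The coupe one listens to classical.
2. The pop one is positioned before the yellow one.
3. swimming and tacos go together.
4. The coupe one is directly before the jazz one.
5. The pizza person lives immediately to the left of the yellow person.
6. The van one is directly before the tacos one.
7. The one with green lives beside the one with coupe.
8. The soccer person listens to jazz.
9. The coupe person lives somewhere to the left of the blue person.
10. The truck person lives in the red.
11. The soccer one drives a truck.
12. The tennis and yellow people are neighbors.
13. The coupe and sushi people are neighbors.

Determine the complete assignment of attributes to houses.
Solution:

House | Food | Sport | Color | Vehicle | Music
----------------------------------------------
  1   | pizza | tennis | green | van | pop
  2   | tacos | swimming | yellow | coupe | classical
  3   | sushi | soccer | red | truck | jazz
  4   | pasta | golf | blue | sedan | rock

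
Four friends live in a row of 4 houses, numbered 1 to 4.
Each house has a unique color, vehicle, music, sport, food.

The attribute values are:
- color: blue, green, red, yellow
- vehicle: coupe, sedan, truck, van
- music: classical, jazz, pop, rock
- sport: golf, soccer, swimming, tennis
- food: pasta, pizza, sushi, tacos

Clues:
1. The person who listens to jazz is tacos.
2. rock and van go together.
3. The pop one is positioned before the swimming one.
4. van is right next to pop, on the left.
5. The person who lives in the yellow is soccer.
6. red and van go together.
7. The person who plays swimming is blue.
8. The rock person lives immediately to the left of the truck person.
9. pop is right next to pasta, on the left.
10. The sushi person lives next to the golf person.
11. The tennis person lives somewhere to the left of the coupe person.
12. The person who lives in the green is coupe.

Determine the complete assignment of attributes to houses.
Solution:

House | Color | Vehicle | Music | Sport | Food
----------------------------------------------
  1   | red | van | rock | tennis | pizza
  2   | yellow | truck | pop | soccer | sushi
  3   | green | coupe | classical | golf | pasta
  4   | blue | sedan | jazz | swimming | tacos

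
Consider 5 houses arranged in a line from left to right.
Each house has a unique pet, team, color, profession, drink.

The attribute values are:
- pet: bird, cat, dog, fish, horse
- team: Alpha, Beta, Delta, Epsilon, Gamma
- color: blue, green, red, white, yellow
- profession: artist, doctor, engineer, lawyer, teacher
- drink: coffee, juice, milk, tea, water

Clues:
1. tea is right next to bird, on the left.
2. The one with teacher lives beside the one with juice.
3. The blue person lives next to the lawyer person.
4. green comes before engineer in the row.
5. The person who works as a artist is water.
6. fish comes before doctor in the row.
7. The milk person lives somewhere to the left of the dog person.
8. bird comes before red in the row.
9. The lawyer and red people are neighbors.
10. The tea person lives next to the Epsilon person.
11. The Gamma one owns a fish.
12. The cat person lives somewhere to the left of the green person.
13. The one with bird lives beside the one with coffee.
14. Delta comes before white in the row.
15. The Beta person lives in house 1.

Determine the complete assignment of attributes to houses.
Solution:

House | Pet | Team | Color | Profession | Drink
-----------------------------------------------
  1   | cat | Beta | blue | teacher | tea
  2   | bird | Epsilon | green | lawyer | juice
  3   | fish | Gamma | red | engineer | coffee
  4   | horse | Delta | yellow | doctor | milk
  5   | dog | Alpha | white | artist | water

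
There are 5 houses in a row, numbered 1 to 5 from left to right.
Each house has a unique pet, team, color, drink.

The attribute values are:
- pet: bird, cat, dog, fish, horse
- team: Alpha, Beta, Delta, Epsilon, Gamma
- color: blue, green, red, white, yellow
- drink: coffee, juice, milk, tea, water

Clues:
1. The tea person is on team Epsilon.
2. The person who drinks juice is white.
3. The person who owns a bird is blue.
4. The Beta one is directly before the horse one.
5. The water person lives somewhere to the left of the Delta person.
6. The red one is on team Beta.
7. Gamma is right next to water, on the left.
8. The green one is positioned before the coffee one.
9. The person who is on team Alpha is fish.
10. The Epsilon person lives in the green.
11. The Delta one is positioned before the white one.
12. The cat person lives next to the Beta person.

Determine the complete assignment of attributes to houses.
Solution:

House | Pet | Team | Color | Drink
----------------------------------
  1   | cat | Gamma | yellow | milk
  2   | dog | Beta | red | water
  3   | horse | Epsilon | green | tea
  4   | bird | Delta | blue | coffee
  5   | fish | Alpha | white | juice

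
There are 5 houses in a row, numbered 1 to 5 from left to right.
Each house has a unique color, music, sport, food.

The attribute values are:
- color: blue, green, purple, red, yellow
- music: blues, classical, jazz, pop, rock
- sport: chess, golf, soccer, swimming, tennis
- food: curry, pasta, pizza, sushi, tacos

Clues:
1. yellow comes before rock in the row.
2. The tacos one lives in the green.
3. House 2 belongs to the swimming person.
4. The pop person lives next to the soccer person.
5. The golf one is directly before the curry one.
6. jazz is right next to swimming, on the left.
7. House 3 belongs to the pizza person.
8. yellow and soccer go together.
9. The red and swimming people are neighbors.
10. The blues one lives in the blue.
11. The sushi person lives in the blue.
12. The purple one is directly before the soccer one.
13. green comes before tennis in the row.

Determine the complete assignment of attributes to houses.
Solution:

House | Color | Music | Sport | Food
------------------------------------
  1   | red | jazz | golf | pasta
  2   | purple | pop | swimming | curry
  3   | yellow | classical | soccer | pizza
  4   | green | rock | chess | tacos
  5   | blue | blues | tennis | sushi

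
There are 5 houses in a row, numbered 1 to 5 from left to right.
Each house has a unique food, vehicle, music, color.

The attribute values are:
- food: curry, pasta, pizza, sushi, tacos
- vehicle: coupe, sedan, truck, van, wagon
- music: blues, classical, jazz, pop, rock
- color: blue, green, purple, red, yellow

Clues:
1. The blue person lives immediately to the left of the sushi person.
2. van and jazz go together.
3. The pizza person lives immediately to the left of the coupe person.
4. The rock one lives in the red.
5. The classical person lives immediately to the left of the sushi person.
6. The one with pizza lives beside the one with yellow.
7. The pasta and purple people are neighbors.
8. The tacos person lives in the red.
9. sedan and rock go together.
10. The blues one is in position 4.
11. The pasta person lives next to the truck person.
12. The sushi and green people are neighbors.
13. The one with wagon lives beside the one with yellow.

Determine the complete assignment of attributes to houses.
Solution:

House | Food | Vehicle | Music | Color
--------------------------------------
  1   | pizza | wagon | classical | blue
  2   | sushi | coupe | pop | yellow
  3   | pasta | van | jazz | green
  4   | curry | truck | blues | purple
  5   | tacos | sedan | rock | red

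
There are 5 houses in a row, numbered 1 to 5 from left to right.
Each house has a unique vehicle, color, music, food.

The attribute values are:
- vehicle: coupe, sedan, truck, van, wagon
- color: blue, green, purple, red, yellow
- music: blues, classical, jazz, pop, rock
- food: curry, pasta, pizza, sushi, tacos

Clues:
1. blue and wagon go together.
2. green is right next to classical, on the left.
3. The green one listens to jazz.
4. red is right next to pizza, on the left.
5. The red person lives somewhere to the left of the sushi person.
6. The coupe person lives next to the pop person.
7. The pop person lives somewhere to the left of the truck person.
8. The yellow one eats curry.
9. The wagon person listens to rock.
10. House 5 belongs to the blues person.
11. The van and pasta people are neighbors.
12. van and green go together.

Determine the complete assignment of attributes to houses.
Solution:

House | Vehicle | Color | Music | Food
--------------------------------------
  1   | van | green | jazz | tacos
  2   | coupe | red | classical | pasta
  3   | sedan | purple | pop | pizza
  4   | wagon | blue | rock | sushi
  5   | truck | yellow | blues | curry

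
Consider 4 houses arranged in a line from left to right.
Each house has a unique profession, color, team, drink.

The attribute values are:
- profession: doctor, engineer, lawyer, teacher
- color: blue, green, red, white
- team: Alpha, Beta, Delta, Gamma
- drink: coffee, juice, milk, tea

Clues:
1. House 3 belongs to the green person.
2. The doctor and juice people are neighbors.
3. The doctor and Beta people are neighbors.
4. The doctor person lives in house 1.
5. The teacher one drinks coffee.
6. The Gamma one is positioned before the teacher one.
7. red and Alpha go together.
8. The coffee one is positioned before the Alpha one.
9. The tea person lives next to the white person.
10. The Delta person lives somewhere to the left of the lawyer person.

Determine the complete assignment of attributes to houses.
Solution:

House | Profession | Color | Team | Drink
-----------------------------------------
  1   | doctor | blue | Gamma | tea
  2   | engineer | white | Beta | juice
  3   | teacher | green | Delta | coffee
  4   | lawyer | red | Alpha | milk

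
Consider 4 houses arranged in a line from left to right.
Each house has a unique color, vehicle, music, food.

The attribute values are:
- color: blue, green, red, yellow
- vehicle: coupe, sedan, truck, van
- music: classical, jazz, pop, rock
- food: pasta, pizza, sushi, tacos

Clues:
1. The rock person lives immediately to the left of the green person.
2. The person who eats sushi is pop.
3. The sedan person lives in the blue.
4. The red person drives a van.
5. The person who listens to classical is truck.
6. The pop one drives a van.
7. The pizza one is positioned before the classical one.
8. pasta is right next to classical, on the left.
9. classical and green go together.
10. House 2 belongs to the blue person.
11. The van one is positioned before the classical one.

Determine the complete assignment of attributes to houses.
Solution:

House | Color | Vehicle | Music | Food
--------------------------------------
  1   | red | van | pop | sushi
  2   | blue | sedan | jazz | pizza
  3   | yellow | coupe | rock | pasta
  4   | green | truck | classical | tacos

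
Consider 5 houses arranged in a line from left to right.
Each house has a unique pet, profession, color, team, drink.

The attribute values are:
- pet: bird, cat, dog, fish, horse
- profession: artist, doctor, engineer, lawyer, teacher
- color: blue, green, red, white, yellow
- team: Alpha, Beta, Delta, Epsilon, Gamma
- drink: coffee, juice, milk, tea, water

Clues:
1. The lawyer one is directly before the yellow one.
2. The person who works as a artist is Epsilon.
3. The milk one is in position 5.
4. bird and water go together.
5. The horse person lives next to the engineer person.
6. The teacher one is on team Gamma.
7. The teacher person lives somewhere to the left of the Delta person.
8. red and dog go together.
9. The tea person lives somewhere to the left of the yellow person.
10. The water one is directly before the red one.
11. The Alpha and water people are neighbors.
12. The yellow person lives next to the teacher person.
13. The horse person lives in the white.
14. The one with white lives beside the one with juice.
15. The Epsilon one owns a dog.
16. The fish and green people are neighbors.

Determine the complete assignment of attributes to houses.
Solution:

House | Pet | Profession | Color | Team | Drink
-----------------------------------------------
  1   | horse | lawyer | white | Beta | tea
  2   | fish | engineer | yellow | Alpha | juice
  3   | bird | teacher | green | Gamma | water
  4   | dog | artist | red | Epsilon | coffee
  5   | cat | doctor | blue | Delta | milk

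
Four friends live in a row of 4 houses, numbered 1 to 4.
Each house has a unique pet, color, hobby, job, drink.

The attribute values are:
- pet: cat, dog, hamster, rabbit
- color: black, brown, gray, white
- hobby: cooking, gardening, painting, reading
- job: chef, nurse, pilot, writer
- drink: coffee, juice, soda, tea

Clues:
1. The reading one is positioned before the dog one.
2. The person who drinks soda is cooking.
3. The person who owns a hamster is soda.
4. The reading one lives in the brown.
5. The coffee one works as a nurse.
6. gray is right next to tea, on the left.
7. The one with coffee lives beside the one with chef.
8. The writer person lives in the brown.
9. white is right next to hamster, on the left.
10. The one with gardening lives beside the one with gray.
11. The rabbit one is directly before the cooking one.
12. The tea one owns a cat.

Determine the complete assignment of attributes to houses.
Solution:

House | Pet | Color | Hobby | Job | Drink
-----------------------------------------
  1   | rabbit | white | gardening | nurse | coffee
  2   | hamster | gray | cooking | chef | soda
  3   | cat | brown | reading | writer | tea
  4   | dog | black | painting | pilot | juice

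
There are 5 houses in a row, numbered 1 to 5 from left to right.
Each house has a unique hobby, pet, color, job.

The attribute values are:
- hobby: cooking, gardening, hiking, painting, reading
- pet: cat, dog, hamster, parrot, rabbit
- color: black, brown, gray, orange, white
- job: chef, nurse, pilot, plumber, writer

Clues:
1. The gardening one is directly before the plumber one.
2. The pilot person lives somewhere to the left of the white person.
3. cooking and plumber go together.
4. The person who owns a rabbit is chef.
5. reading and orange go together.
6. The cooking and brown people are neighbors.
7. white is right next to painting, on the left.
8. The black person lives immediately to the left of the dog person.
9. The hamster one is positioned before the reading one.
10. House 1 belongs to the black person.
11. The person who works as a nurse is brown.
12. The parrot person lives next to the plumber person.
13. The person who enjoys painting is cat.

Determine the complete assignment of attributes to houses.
Solution:

House | Hobby | Pet | Color | Job
---------------------------------
  1   | gardening | parrot | black | pilot
  2   | cooking | dog | white | plumber
  3   | painting | cat | brown | nurse
  4   | hiking | hamster | gray | writer
  5   | reading | rabbit | orange | chef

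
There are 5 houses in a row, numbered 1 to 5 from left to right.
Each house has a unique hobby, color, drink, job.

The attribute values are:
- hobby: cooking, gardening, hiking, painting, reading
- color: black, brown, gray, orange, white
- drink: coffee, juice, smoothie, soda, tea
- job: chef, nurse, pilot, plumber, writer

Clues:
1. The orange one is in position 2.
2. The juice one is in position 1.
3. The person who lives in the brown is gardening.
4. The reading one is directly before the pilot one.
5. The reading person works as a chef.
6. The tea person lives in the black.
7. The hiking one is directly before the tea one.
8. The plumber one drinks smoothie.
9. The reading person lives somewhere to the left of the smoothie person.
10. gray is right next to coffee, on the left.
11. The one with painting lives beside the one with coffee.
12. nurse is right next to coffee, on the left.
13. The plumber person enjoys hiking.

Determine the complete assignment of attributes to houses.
Solution:

House | Hobby | Color | Drink | Job
-----------------------------------
  1   | painting | gray | juice | nurse
  2   | reading | orange | coffee | chef
  3   | gardening | brown | soda | pilot
  4   | hiking | white | smoothie | plumber
  5   | cooking | black | tea | writer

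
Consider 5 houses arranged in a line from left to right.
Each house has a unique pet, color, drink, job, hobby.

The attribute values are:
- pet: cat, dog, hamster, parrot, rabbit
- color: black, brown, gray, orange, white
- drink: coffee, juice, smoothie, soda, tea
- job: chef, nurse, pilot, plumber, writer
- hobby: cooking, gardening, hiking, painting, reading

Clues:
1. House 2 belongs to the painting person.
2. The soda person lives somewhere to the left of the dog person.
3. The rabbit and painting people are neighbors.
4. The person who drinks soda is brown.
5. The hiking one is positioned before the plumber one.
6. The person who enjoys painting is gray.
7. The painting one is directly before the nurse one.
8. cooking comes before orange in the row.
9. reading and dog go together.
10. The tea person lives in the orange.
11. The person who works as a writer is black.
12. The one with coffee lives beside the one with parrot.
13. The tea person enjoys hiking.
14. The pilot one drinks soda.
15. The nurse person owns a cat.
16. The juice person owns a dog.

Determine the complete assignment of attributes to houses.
Solution:

House | Pet | Color | Drink | Job | Hobby
-----------------------------------------
  1   | rabbit | black | coffee | writer | cooking
  2   | parrot | gray | smoothie | chef | painting
  3   | cat | orange | tea | nurse | hiking
  4   | hamster | brown | soda | pilot | gardening
  5   | dog | white | juice | plumber | reading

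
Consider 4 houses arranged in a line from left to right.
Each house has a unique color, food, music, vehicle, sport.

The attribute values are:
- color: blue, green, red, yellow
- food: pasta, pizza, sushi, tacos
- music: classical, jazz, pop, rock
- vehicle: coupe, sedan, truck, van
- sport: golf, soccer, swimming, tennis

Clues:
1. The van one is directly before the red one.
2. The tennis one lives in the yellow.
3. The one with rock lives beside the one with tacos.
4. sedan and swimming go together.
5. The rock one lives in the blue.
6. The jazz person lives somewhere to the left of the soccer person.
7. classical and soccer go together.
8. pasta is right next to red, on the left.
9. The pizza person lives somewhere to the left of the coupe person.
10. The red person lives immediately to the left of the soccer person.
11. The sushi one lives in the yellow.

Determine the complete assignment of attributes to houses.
Solution:

House | Color | Food | Music | Vehicle | Sport
----------------------------------------------
  1   | blue | pasta | rock | van | golf
  2   | red | tacos | jazz | sedan | swimming
  3   | green | pizza | classical | truck | soccer
  4   | yellow | sushi | pop | coupe | tennis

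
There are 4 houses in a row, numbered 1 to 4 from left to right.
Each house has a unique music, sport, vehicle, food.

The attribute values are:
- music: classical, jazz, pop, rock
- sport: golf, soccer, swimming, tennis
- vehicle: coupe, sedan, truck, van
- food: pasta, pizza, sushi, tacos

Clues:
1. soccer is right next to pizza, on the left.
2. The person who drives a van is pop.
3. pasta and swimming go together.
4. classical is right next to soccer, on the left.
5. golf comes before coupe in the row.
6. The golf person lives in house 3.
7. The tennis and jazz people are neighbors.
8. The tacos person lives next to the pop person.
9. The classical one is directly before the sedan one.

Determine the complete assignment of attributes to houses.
Solution:

House | Music | Sport | Vehicle | Food
--------------------------------------
  1   | classical | tennis | truck | sushi
  2   | jazz | soccer | sedan | tacos
  3   | pop | golf | van | pizza
  4   | rock | swimming | coupe | pasta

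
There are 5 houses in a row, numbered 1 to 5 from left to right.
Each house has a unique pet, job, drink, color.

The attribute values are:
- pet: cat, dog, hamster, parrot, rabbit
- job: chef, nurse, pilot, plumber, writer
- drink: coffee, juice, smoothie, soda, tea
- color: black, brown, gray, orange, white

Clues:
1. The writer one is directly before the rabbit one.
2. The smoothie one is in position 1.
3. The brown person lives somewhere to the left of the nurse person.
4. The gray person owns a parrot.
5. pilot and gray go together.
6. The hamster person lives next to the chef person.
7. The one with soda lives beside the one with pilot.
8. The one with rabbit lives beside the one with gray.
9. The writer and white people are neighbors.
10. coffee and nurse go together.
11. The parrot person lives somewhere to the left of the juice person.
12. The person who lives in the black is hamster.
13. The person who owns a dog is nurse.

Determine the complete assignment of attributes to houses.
Solution:

House | Pet | Job | Drink | Color
---------------------------------
  1   | hamster | writer | smoothie | black
  2   | rabbit | chef | soda | white
  3   | parrot | pilot | tea | gray
  4   | cat | plumber | juice | brown
  5   | dog | nurse | coffee | orange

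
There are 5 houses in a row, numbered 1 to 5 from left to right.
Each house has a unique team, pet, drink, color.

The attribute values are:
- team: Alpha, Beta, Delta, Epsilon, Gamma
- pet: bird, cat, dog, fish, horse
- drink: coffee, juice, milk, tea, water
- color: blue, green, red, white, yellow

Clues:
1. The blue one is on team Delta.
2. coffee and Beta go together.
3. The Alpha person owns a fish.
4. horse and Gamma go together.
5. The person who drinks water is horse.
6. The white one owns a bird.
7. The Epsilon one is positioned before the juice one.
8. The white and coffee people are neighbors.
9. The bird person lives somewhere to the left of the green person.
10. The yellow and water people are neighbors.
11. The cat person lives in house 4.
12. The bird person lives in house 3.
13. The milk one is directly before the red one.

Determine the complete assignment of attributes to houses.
Solution:

House | Team | Pet | Drink | Color
----------------------------------
  1   | Alpha | fish | milk | yellow
  2   | Gamma | horse | water | red
  3   | Epsilon | bird | tea | white
  4   | Beta | cat | coffee | green
  5   | Delta | dog | juice | blue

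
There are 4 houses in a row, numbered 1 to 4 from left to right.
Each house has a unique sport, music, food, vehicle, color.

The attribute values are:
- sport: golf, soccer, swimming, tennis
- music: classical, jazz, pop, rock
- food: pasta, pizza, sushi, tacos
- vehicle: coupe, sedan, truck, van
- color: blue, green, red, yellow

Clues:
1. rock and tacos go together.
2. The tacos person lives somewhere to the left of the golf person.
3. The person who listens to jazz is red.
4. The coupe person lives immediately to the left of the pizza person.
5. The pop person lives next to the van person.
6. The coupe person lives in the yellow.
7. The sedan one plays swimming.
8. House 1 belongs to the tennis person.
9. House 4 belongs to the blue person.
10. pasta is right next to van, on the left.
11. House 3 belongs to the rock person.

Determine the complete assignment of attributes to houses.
Solution:

House | Sport | Music | Food | Vehicle | Color
----------------------------------------------
  1   | tennis | pop | pasta | coupe | yellow
  2   | soccer | jazz | pizza | van | red
  3   | swimming | rock | tacos | sedan | green
  4   | golf | classical | sushi | truck | blue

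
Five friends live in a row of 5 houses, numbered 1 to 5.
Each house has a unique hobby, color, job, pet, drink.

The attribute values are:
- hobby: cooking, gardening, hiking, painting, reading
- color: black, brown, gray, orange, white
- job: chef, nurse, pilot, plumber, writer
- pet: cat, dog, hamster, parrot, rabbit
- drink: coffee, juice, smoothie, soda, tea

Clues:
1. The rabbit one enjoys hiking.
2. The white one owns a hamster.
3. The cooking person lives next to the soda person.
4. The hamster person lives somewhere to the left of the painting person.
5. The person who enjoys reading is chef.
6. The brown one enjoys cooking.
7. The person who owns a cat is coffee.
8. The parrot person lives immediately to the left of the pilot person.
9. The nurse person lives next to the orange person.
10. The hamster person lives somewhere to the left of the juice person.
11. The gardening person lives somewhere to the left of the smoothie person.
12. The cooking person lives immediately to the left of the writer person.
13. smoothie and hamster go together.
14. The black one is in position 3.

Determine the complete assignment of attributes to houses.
Solution:

House | Hobby | Color | Job | Pet | Drink
-----------------------------------------
  1   | cooking | brown | nurse | cat | coffee
  2   | gardening | orange | writer | parrot | soda
  3   | hiking | black | pilot | rabbit | tea
  4   | reading | white | chef | hamster | smoothie
  5   | painting | gray | plumber | dog | juice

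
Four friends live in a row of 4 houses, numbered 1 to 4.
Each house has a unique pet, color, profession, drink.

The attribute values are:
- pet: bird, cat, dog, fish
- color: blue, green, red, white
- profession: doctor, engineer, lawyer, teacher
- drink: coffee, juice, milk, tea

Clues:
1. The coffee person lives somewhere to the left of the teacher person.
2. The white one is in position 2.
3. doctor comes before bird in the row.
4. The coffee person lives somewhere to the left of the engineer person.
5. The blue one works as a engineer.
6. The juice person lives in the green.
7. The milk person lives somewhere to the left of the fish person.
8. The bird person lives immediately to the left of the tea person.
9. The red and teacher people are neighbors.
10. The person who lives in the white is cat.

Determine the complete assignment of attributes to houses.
Solution:

House | Pet | Color | Profession | Drink
----------------------------------------
  1   | dog | red | doctor | coffee
  2   | cat | white | teacher | milk
  3   | bird | green | lawyer | juice
  4   | fish | blue | engineer | tea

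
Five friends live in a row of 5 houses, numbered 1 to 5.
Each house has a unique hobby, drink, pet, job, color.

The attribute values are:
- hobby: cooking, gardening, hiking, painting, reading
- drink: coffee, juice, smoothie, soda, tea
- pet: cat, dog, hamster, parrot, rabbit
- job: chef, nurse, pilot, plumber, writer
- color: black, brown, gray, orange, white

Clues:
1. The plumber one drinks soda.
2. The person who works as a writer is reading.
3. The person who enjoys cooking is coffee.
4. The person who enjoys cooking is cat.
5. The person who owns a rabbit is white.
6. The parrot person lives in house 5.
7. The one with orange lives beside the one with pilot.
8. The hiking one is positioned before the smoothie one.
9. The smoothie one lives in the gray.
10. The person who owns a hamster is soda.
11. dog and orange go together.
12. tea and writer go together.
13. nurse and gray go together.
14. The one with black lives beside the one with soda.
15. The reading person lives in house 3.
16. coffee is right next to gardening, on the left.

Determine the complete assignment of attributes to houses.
Solution:

House | Hobby | Drink | Pet | Job | Color
-----------------------------------------
  1   | cooking | coffee | cat | chef | black
  2   | gardening | soda | hamster | plumber | brown
  3   | reading | tea | dog | writer | orange
  4   | hiking | juice | rabbit | pilot | white
  5   | painting | smoothie | parrot | nurse | gray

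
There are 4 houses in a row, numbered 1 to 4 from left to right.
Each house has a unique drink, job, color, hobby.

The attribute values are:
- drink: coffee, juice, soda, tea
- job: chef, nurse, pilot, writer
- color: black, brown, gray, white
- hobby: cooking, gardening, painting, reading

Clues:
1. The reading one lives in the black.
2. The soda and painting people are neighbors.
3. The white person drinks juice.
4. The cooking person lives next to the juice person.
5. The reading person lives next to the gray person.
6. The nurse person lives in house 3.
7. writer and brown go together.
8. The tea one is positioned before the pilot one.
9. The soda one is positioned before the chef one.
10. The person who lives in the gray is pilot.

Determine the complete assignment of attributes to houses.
Solution:

House | Drink | Job | Color | Hobby
-----------------------------------
  1   | soda | writer | brown | cooking
  2   | juice | chef | white | painting
  3   | tea | nurse | black | reading
  4   | coffee | pilot | gray | gardening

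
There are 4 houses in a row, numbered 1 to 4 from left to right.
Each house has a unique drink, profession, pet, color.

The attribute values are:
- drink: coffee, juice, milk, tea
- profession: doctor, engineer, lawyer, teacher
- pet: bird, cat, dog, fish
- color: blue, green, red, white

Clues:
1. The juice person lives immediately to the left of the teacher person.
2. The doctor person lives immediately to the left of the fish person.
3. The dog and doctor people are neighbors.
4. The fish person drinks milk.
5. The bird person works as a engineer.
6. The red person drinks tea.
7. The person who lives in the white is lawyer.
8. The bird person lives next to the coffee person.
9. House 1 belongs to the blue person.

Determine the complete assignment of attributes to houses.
Solution:

House | Drink | Profession | Pet | Color
----------------------------------------
  1   | juice | engineer | bird | blue
  2   | coffee | teacher | dog | green
  3   | tea | doctor | cat | red
  4   | milk | lawyer | fish | white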